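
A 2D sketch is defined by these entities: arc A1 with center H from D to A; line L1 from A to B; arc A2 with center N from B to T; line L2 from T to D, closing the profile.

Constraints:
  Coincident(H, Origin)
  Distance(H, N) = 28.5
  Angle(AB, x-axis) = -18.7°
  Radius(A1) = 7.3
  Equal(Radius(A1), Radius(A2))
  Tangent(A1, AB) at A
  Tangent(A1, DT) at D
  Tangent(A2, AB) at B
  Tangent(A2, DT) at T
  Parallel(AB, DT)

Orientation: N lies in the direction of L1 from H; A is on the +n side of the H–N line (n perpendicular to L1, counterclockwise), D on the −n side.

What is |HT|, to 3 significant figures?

29.4

Tangency of A1 to both parallel lines with radius 7.3 puts A and D at H ± 7.3·n: A = (2.34, 6.91), D = (-2.34, -6.91). Equal radii place B and T the same way about N: B = N + 7.3·n = (29.3, -2.22), T = N − 7.3·n = (24.7, -16.1). Then |HT| = |T − H| = 29.4.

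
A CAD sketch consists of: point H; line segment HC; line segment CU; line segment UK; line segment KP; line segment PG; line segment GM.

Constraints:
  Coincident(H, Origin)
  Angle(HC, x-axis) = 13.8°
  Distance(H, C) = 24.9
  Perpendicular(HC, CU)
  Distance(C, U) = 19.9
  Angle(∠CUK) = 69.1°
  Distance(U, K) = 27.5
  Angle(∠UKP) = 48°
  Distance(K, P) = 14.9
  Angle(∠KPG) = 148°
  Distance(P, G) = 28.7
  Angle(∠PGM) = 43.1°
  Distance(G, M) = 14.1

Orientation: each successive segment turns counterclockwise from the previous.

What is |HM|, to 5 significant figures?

33.298

H is at the origin; HC runs at 13.8° with length 24.9, so C = (24.181, 5.9395). HC ⟂ CU, so CU runs at 103.80°; with |CU| = 19.9, U = (19.434, 25.265). ∠CUK = 69.1° gives UK at -145.30° from the x-axis; with |UK| = 27.5, K = (-3.1745, 9.6099). ∠UKP = 48.0° gives KP at -13.300° from the x-axis; with |KP| = 14.9, P = (11.326, 6.1821). ∠KPG = 148.0° gives PG at 18.700° from the x-axis; with |PG| = 28.7, G = (38.511, 15.384). ∠PGM = 43.1° gives GM at 155.60° from the x-axis; with |GM| = 14.1, M = (25.670, 21.208). Then |HM| = |M − H| = 33.298.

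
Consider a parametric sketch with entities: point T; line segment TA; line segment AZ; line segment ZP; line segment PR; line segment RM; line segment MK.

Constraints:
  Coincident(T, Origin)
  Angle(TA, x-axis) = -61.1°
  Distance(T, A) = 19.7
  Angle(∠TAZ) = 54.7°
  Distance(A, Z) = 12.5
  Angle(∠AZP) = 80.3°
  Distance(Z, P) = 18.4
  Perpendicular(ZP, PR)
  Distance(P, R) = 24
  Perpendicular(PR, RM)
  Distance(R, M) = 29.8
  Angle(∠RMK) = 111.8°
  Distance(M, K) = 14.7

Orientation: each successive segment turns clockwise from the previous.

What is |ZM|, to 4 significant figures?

26.57

T is at the origin; TA runs at -61.1° with length 19.7, so A = (9.521, -17.25). ∠TAZ = 54.7° gives AZ at 173.6° from the x-axis; with |AZ| = 12.5, Z = (-2.901, -15.85). ∠AZP = 80.3° gives ZP at 73.90° from the x-axis; with |ZP| = 18.4, P = (2.201, 1.825). The perpendicularity gives PR at right angles to ZP, so PR runs at -16.10°; with |PR| = 24.0, R = (25.26, -4.831). PR is perpendicular to RM, so RM runs at -106.1°; with |RM| = 29.8, M = (17.00, -33.46). Then |ZM| = |M − Z| = 26.57.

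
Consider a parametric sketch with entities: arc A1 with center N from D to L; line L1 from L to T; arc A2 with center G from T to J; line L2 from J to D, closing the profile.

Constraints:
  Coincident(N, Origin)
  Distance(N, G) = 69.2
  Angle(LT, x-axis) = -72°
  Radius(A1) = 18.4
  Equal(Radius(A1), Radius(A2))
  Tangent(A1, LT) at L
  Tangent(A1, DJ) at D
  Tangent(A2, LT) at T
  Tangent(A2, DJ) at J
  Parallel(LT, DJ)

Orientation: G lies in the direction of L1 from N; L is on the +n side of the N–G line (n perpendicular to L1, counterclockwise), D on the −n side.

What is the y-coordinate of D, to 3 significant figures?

-5.69

The slot axis is L1's direction at -72.0°, so u = (cos -72.0°, sin -72.0°) = (0.309, -0.951) and n = (−sin -72.0°, cos -72.0°) = (0.951, 0.309). N is at the origin and G lies 69.2 along u from N, so G = 69.2·u = (21.4, -65.8). Tangency of A1 to both parallel lines with radius 18.4 puts L and D at N ± 18.4·n: L = (17.5, 5.69), D = (-17.5, -5.69). So D.y = -5.69.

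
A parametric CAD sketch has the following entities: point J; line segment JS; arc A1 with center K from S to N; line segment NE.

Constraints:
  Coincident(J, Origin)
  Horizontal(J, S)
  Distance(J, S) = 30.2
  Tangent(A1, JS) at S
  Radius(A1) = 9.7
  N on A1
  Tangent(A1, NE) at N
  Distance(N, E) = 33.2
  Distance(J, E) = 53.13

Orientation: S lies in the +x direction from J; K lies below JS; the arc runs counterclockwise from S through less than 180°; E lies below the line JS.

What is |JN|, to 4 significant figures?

24.13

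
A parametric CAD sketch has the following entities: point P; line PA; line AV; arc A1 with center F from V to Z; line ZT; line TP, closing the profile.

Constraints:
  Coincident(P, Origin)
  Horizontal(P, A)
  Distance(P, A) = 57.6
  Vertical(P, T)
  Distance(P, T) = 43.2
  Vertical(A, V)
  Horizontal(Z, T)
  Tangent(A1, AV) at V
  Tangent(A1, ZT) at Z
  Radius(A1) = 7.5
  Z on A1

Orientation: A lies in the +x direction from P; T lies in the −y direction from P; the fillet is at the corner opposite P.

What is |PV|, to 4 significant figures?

67.77

P is at the origin; P and A share the same y with |PA| = 57.6 and A on the +x side, so A = (57.60, 0.000). PT is vertical with |PT| = 43.2 and T on the −y side, so T = (0.000, -43.20). The virtual corner opposite P is at (57.60, -43.20). The tangent condition forces FV to be normal to AV and the tangent condition forces FZ to be normal to ZT, with radius 7.5, so the center F sits 7.5 in from both sides at F = (50.10, -35.70). That places the tangent points at V = (57.60, -35.70) on AV and Z = (50.10, -43.20) on ZT. Then |PV| = |V − P| = 67.77.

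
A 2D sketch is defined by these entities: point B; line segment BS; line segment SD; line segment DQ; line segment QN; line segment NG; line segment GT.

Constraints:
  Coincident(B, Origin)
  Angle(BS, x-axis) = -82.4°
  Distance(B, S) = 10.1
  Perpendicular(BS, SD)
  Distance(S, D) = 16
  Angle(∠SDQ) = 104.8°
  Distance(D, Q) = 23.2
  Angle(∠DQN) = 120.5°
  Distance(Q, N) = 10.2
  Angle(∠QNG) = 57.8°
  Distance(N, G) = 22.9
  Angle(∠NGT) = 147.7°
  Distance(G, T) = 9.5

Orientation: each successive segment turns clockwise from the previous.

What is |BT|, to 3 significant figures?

17.3

B is at the origin; BS runs at -82.4° with length 10.1, so S = (1.34, -10.0). The perpendicularity gives SD at right angles to BS, so SD runs at -172°; with |SD| = 16.0, D = (-14.5, -12.1). ∠SDQ = 104.8° gives DQ at 112° from the x-axis; with |DQ| = 23.2, Q = (-23.4, 9.32). ∠DQN = 120.5° gives QN at 52.9° from the x-axis; with |QN| = 10.2, N = (-17.2, 17.5). ∠QNG = 57.8° gives NG at -69.3° from the x-axis; with |NG| = 22.9, G = (-9.12, -3.96). ∠NGT = 147.7° gives GT at -102° from the x-axis; with |GT| = 9.5, T = (-11.0, -13.3). Then |BT| = |T − B| = 17.3.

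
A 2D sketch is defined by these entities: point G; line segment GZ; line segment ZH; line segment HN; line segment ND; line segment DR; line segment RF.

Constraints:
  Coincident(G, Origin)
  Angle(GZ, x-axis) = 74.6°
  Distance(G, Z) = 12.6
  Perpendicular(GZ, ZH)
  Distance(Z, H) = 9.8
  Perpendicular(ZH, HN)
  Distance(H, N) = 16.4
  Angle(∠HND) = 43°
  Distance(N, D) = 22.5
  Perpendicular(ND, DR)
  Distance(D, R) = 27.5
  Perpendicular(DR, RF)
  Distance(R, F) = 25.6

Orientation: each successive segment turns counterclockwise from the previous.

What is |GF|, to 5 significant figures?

34.448

The perpendicularity gives DR at right angles to ND, so DR runs at 121.60°; with |DR| = 27.5, R = (-5.7030, 34.151). DR ⟂ RF, so RF runs at -148.40°; with |RF| = 25.6, F = (-27.507, 20.737). Then |GF| = |F − G| = 34.448.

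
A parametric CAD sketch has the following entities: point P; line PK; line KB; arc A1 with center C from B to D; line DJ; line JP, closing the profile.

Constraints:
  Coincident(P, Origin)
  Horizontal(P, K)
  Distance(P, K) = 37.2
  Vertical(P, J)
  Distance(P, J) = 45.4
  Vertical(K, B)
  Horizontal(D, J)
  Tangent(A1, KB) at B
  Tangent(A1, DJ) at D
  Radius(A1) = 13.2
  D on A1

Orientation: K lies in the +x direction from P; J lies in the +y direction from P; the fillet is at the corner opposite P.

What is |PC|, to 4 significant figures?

40.16

P is at the origin; PK is horizontal with |PK| = 37.2 and K on the +x side, so K = (37.20, 0.000). PJ is vertical with |PJ| = 45.4 and J on the +y side, so J = (0.000, 45.40). The virtual corner opposite P is at (37.20, 45.40). A1 meets KB tangentially, so CB is at right angles to KB and since A1 is tangent to DJ there, CD ⟂ DJ, with radius 13.2, so the center C sits 13.2 in from both sides at C = (24.00, 32.20). Then |PC| = |C − P| = 40.16.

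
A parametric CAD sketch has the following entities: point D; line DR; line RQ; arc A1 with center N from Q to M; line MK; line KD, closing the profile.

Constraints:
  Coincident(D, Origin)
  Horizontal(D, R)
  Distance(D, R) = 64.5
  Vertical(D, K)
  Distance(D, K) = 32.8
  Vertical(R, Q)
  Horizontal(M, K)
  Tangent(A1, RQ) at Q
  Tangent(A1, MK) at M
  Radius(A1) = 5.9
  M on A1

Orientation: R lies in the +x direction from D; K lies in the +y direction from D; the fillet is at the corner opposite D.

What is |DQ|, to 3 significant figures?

69.9

The virtual corner opposite D is at (64.5, 32.8). Since A1 is tangent to RQ there, NQ ⟂ RQ and tangency of A1 to MK means the radius NM is perpendicular to MK, with radius 5.9, so the center N sits 5.9 in from both sides at N = (58.6, 26.9). That places the tangent points at Q = (64.5, 26.9) on RQ and M = (58.6, 32.8) on MK. Then |DQ| = |Q − D| = 69.9.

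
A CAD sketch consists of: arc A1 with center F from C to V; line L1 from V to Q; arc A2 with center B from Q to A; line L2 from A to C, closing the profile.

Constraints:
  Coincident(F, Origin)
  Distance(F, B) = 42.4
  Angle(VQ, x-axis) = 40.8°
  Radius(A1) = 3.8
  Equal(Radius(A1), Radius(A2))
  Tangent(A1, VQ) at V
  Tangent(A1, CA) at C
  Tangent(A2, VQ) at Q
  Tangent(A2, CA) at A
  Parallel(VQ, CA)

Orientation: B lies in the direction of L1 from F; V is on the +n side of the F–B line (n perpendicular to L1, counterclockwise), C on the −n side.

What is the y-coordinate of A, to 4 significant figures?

24.83

The slot axis is L1's direction at 40.8°, so u = (cos 40.8°, sin 40.8°) = (0.7570, 0.6534) and n = (−sin 40.8°, cos 40.8°) = (-0.6534, 0.7570). F is at the origin and B lies 42.4 along u from F, so B = 42.4·u = (32.10, 27.71). Tangency of A1 to both parallel lines with radius 3.8 puts V and C at F ± 3.8·n: V = (-2.483, 2.877), C = (2.483, -2.877). Equal radii place Q and A the same way about B: Q = B + 3.8·n = (29.61, 30.58), A = B − 3.8·n = (34.58, 24.83). So A.y = 24.83.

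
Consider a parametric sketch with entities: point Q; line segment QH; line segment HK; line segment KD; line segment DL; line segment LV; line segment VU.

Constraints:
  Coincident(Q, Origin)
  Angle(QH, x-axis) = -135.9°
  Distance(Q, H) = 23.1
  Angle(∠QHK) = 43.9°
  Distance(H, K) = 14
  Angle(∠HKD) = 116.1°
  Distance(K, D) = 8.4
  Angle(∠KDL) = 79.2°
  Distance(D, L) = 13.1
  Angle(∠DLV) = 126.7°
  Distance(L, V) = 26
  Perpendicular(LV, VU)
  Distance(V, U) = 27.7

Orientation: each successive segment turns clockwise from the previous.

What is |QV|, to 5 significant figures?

38.350

∠KDL = 79.2° gives DL at -76.700° from the x-axis; with |DL| = 13.1, L = (-5.4187, -11.403). ∠DLV = 126.7° gives LV at -130.00° from the x-axis; with |LV| = 26.0, V = (-22.131, -31.320). Then |QV| = |V − Q| = 38.350.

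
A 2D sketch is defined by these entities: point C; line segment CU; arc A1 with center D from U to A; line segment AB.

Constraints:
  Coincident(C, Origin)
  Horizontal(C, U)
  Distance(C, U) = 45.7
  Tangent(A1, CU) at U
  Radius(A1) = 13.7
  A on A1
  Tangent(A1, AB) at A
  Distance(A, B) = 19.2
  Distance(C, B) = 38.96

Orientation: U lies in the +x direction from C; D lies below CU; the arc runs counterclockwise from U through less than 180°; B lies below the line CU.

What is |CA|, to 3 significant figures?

34.0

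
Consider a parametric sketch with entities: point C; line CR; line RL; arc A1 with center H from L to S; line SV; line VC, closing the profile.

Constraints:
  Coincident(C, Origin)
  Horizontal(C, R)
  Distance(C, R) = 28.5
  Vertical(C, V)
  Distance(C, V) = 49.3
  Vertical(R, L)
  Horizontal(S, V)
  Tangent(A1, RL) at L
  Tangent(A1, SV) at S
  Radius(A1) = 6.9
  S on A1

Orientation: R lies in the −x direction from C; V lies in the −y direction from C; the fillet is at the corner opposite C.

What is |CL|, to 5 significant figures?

51.088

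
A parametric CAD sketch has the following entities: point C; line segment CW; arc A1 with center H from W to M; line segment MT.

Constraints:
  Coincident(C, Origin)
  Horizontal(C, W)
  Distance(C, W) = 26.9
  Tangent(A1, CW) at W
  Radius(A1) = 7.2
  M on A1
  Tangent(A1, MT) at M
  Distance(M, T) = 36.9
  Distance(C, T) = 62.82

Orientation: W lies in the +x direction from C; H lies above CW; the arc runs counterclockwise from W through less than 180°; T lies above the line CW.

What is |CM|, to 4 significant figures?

33.25

Checks: ∠(HW, WC) = 90.00° ✓; |HM| = 7.200 ✓; ∠(HM, MT) = 90.00° ✓; |MT| = 36.90 ✓; |CT| = 62.82 ✓.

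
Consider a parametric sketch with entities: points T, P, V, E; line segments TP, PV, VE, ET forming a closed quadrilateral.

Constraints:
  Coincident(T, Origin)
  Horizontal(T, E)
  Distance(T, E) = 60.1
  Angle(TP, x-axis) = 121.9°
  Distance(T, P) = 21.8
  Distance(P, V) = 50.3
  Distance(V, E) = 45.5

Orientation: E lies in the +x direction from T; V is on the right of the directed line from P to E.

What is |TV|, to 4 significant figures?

28.74

Checks: |PV| = 50.30 ✓; |VE| = 45.50 ✓.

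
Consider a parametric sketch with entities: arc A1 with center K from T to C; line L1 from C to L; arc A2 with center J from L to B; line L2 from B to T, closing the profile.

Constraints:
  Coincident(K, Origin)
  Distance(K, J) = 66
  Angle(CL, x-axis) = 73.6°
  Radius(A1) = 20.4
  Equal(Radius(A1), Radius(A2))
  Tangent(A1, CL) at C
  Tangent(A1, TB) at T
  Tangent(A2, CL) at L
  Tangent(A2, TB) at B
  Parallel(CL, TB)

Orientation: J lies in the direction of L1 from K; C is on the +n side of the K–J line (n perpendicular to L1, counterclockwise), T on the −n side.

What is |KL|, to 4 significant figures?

69.08

Tangency of A1 to both parallel lines with radius 20.4 puts C and T at K ± 20.4·n: C = (-19.57, 5.760), T = (19.57, -5.760). Equal radii place L and B the same way about J: L = J + 20.4·n = (-0.9355, 69.07), B = J − 20.4·n = (38.20, 57.55). Then |KL| = |L − K| = 69.08.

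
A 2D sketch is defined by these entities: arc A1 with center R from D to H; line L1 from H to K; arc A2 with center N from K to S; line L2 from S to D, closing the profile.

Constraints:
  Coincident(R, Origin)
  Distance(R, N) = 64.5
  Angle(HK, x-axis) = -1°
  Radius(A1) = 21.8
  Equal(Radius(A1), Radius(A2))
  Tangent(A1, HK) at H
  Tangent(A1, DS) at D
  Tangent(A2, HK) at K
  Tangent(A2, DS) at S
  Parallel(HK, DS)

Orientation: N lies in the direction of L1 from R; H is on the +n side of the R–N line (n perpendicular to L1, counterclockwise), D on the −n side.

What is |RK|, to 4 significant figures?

68.08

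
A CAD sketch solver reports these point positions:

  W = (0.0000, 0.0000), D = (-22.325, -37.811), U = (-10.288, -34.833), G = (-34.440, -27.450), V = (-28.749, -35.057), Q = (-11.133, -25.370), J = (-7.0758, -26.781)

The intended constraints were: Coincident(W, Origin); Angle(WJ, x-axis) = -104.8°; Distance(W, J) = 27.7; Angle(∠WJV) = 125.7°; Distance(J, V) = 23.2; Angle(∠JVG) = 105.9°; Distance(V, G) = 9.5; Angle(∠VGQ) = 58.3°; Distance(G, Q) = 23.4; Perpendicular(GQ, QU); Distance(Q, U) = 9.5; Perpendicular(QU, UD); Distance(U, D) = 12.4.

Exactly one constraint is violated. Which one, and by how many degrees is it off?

Perpendicular(QU, UD) — off by 8.79°.

W = (0.00, 0.00) ✓; WJ at -104.8° ✓; |WJ| = 27.70 ✓; ∠WJV = 125.7° ✓; |JV| = 23.20 ✓; ∠JVG = 105.9° ✓; |VG| = 9.500 ✓; ∠VGQ = 58.30° ✓; |GQ| = 23.40 ✓; ∠(GQ, QU) = 90.00° ✓; |QU| = 9.501 ✓; ∠(QU, UD) = 81.21° ✗; |UD| = 12.40 ✓.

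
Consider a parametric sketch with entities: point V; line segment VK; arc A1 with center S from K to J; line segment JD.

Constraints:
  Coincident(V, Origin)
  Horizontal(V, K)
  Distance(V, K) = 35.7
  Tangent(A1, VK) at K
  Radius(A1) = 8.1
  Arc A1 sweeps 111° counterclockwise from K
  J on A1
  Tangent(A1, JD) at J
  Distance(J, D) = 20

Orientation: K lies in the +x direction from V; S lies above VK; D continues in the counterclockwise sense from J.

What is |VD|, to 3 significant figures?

46.7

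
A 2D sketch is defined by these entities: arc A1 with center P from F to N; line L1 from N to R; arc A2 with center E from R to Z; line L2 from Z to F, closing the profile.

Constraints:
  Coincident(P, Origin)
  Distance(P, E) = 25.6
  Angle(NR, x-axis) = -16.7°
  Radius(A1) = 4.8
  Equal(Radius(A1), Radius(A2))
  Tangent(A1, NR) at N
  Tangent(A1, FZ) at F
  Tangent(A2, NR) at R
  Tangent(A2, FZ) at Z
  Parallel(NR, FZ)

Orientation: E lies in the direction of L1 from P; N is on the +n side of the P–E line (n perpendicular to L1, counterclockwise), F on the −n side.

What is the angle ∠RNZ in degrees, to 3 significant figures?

20.6°

Tangency of A1 to both parallel lines with radius 4.8 puts N and F at P ± 4.8·n: N = (1.38, 4.60), F = (-1.38, -4.60). Equal radii place R and Z the same way about E: R = E + 4.8·n = (25.9, -2.76), Z = E − 4.8·n = (23.1, -12.0). Then cos ∠RNZ = NR·NZ / (|NR||NZ|), giving 20.6°.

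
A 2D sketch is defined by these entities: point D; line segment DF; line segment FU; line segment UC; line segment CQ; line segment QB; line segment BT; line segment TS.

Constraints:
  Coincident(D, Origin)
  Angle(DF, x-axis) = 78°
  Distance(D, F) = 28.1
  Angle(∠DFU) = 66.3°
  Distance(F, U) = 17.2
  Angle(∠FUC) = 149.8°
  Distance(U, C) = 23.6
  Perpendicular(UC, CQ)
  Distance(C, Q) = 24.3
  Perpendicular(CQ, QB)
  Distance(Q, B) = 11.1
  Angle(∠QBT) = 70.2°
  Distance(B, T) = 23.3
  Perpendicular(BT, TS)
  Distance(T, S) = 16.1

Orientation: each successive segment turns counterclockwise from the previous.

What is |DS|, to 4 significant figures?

32.70

D is at the origin; DF runs at 78.0° with length 28.1, so F = (5.842, 27.49). ∠DFU = 66.3° gives FU at -168.3° from the x-axis; with |FU| = 17.2, U = (-11.00, 24.00). ∠FUC = 149.8° gives UC at -138.1° from the x-axis; with |UC| = 23.6, C = (-28.57, 8.237). UC is perpendicular to CQ, so CQ runs at -48.10°; with |CQ| = 24.3, Q = (-12.34, -9.850). CQ is perpendicular to QB, so QB runs at 41.90°; with |QB| = 11.1, B = (-4.076, -2.437). ∠QBT = 70.2° gives BT at 151.7° from the x-axis; with |BT| = 23.3, T = (-24.59, 8.610). BT ⟂ TS, so TS runs at -118.3°; with |TS| = 16.1, S = (-32.22, -5.566). Then |DS| = |S − D| = 32.70.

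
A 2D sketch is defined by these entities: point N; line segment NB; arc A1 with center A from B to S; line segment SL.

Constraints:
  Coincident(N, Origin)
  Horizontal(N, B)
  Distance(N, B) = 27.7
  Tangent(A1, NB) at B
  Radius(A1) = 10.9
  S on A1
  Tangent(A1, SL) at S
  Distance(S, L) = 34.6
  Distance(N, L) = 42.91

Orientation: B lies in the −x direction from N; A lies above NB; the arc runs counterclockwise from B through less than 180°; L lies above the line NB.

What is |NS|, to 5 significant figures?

19.029

Checks: |AS| = 10.90 ✓; ∠(AS, SL) = 90.00° ✓; |SL| = 34.60 ✓; |NL| = 42.91 ✓.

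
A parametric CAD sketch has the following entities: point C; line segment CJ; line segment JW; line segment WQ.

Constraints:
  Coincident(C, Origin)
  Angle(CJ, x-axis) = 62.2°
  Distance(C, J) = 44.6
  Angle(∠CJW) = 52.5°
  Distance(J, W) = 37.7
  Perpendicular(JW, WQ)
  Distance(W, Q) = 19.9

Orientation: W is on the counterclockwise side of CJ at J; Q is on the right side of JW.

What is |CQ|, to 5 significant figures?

56.281

∠CJW = 52.5°, so JW runs at 62.2° + (180° − 52.5°) = 189.70° from the x-axis; with |JW| = 37.7, W = J + 37.7·(cos 189.70°, sin 189.70°) = (-16.360, 33.100). JW ⟂ WQ; with |WQ| = 19.9 on the right of JW, Q = W + 19.9·(-0.16849, 0.98570) = (-19.713, 52.716). Then |CQ| = |Q − C| = 56.281.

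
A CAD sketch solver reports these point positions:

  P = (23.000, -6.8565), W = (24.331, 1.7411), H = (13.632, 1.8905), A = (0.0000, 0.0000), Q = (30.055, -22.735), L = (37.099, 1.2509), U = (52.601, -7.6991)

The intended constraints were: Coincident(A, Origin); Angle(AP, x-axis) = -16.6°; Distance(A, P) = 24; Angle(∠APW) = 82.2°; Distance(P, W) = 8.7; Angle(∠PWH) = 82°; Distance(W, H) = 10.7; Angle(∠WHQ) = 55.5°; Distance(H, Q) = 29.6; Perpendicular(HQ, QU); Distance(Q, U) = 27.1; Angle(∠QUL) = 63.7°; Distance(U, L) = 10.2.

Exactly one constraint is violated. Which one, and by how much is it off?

Distance(U, L) = 10.2 — off by 7.70.

A = (0.00, 0.00) ✓; AP at -16.60° ✓; |AP| = 24.00 ✓; ∠APW = 82.20° ✓; |PW| = 8.700 ✓; ∠PWH = 82.00° ✓; |WH| = 10.70 ✓; ∠WHQ = 55.50° ✓; |HQ| = 29.60 ✓; ∠(HQ, QU) = 90.00° ✓; |QU| = 27.10 ✓; ∠QUL = 63.70° ✓; |UL| = 17.90 ✗.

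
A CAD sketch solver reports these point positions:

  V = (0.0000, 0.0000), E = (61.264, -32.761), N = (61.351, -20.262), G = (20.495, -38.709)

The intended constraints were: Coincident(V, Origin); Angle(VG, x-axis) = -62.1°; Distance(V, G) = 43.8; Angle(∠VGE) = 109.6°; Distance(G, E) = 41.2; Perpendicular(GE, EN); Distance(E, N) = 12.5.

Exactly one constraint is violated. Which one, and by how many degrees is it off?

Perpendicular(GE, EN) — off by 8.70°.

V = (0.00, 0.00) ✓; VG at -62.10° ✓; |VG| = 43.80 ✓; ∠VGE = 109.6° ✓; |GE| = 41.20 ✓; ∠(GE, EN) = 81.30° ✗; |EN| = 12.50 ✓.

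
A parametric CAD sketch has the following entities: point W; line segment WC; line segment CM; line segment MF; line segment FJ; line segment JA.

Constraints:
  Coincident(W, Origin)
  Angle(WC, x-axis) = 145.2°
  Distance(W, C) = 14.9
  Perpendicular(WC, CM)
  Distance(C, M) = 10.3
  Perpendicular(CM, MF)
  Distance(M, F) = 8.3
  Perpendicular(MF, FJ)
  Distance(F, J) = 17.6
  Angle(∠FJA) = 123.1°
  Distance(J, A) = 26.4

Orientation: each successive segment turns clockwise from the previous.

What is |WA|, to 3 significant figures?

36.0

W is at the origin; WC runs at 145.2° with length 14.9, so C = (-12.2, 8.50). WC ⟂ CM, so CM runs at 55.2°; with |CM| = 10.3, M = (-6.36, 17.0). The perpendicularity gives MF at right angles to CM, so MF runs at -34.8°; with |MF| = 8.3, F = (0.459, 12.2). MF ⟂ FJ, so FJ runs at -125°; with |FJ| = 17.6, J = (-9.59, -2.23). ∠FJA = 123.1° gives JA at 178° from the x-axis; with |JA| = 26.4, A = (-36.0, -1.44). Then |WA| = |A − W| = 36.0.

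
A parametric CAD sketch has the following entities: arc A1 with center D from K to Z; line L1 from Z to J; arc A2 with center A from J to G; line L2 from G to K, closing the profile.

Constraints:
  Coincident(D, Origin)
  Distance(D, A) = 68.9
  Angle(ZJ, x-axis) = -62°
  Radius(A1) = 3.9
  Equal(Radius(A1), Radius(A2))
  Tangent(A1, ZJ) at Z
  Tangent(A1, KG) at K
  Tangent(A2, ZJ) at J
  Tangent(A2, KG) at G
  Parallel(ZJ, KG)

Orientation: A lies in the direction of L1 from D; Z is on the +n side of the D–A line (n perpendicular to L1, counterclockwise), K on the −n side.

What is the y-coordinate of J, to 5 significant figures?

-59.004

Tangency of A1 to both parallel lines with radius 3.9 puts Z and K at D ± 3.9·n: Z = (3.4435, 1.8309), K = (-3.4435, -1.8309). Equal radii place J and G the same way about A: J = A + 3.9·n = (35.790, -59.004), G = A − 3.9·n = (28.903, -62.666). So J.y = -59.004.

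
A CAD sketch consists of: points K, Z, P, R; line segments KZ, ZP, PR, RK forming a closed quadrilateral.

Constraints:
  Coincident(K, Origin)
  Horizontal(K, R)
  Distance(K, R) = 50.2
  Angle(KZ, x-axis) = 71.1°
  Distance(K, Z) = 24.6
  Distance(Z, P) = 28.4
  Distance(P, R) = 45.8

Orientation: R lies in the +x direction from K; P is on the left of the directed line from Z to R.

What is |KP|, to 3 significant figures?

50.9

Checks: |ZP| = 28.40 ✓; |PR| = 45.80 ✓.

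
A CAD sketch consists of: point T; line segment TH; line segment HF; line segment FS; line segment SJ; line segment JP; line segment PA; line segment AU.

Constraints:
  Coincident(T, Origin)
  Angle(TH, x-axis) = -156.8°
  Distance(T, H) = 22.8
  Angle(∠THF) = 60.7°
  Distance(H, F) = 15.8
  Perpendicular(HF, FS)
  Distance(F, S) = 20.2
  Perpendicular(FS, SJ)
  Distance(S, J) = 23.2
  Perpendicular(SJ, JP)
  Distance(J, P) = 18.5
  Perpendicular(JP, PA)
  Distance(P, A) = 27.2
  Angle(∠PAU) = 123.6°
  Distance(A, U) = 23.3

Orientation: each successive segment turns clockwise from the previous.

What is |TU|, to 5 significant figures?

21.571

T is at the origin; TH runs at -156.8° with length 22.8, so H = (-20.956, -8.9819). ∠THF = 60.7° gives HF at 83.900° from the x-axis; with |HF| = 15.8, F = (-19.277, 6.7287). HF is perpendicular to FS, so FS runs at -6.1000°; with |FS| = 20.2, S = (0.80831, 4.5821). FS is perpendicular to SJ, so SJ runs at -96.100°; with |SJ| = 23.2, J = (-1.6570, -18.487). SJ ⟂ JP, so JP runs at 173.90°; with |JP| = 18.5, P = (-20.052, -16.521). JP ⟂ PA, so PA runs at 83.900°; with |PA| = 27.2, A = (-17.162, 10.525). ∠PAU = 123.6° gives AU at 27.500° from the x-axis; with |AU| = 23.3, U = (3.5055, 21.284). Then |TU| = |U − T| = 21.571.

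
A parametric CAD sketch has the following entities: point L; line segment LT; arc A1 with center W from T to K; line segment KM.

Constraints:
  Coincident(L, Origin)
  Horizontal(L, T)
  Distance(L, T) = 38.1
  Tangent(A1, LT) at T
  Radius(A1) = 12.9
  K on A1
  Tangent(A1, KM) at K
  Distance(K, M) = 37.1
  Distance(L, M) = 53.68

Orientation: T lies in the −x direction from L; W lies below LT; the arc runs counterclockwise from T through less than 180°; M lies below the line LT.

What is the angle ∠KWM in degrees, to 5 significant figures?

70.827°

L is at the origin; LT is horizontal with |LT| = 38.1 and T on the −x side, so T = (-38.100, 0.0000). The tangent condition forces WT to be normal to LT, so W = T + (0, -12.9) = (-38.100, -12.900). Since WK ⟂ KM (tangency), |WM| = √(12.9² + 37.1²) = 39.279 regardless of where K sits on A1. So M lies on both circle(L, 53.68) and circle(W, 39.279); the below-LT intersection is M = (-22.264, -48.845). K is the foot of the tangent from M: K = (-47.542, -21.689).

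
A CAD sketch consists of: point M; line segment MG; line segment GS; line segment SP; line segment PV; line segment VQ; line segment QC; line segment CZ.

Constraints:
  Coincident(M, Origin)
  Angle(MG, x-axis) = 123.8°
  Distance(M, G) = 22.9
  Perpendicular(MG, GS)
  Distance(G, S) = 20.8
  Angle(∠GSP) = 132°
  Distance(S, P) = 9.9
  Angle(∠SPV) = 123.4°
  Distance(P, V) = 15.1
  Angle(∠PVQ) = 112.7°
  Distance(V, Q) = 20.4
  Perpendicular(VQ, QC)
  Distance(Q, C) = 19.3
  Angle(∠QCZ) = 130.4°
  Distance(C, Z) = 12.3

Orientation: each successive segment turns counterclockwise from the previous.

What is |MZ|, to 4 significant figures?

27.82

M is at the origin; MG runs at 123.8° with length 22.9, so G = (-12.74, 19.03). The perpendicularity gives GS at right angles to MG, so GS runs at -146.2°; with |GS| = 20.8, S = (-30.02, 7.459). ∠GSP = 132.0° gives SP at -98.20° from the x-axis; with |SP| = 9.9, P = (-31.44, -2.340). ∠SPV = 123.4° gives PV at -41.60° from the x-axis; with |PV| = 15.1, V = (-20.14, -12.37). ∠PVQ = 112.7° gives VQ at 25.70° from the x-axis; with |VQ| = 20.4, Q = (-1.762, -3.519). The perpendicularity gives QC at right angles to VQ, so QC runs at 115.7°; with |QC| = 19.3, C = (-10.13, 13.87). ∠QCZ = 130.4° gives CZ at 165.3° from the x-axis; with |CZ| = 12.3, Z = (-22.03, 16.99). Then |MZ| = |Z − M| = 27.82.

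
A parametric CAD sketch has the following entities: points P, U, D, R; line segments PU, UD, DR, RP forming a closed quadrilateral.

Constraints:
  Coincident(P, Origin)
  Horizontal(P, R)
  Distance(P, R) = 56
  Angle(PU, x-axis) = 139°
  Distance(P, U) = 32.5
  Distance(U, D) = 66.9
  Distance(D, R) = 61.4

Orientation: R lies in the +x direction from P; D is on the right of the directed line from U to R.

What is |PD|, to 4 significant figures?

38.20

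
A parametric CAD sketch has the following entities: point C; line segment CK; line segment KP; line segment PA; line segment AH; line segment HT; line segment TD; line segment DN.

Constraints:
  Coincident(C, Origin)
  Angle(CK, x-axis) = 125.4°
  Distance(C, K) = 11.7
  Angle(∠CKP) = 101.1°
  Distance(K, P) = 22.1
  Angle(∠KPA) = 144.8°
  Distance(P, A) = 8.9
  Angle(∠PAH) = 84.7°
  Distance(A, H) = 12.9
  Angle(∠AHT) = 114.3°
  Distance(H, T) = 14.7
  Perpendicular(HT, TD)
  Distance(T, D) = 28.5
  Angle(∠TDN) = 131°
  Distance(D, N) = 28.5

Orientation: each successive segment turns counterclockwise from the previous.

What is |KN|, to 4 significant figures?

49.68

C is at the origin; CK runs at 125.4° with length 11.7, so K = (-6.778, 9.537). ∠CKP = 101.1° gives KP at -155.7° from the x-axis; with |KP| = 22.1, P = (-26.92, 0.4425). ∠KPA = 144.8° gives PA at -120.5° from the x-axis; with |PA| = 8.9, A = (-31.44, -7.226). ∠PAH = 84.7° gives AH at -25.20° from the x-axis; with |AH| = 12.9, H = (-19.76, -12.72). ∠AHT = 114.3° gives HT at 40.50° from the x-axis; with |HT| = 14.7, T = (-8.586, -3.172). HT is perpendicular to TD, so TD runs at 130.5°; with |TD| = 28.5, D = (-27.10, 18.50). ∠TDN = 131.0° gives DN at 179.5° from the x-axis; with |DN| = 28.5, N = (-55.59, 18.75). Then |KN| = |N − K| = 49.68.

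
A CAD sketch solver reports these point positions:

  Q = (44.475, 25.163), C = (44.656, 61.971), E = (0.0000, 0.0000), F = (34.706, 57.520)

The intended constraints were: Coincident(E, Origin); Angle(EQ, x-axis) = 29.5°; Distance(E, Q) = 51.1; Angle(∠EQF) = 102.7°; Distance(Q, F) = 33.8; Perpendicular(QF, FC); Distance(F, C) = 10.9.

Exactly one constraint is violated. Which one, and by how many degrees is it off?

Perpendicular(QF, FC) — off by 7.30°.

E = (0.00, 0.00) ✓; EQ at 29.50° ✓; |EQ| = 51.10 ✓; ∠EQF = 102.7° ✓; |QF| = 33.80 ✓; ∠(QF, FC) = 82.70° ✗; |FC| = 10.90 ✓.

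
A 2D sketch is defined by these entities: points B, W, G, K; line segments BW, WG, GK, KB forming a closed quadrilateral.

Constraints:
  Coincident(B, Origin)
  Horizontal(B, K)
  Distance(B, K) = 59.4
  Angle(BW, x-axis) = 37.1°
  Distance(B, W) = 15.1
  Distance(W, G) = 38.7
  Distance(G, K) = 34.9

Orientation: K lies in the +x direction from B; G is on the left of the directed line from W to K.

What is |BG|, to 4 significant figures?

53.79

B is at the origin; BK is horizontal with |BK| = 59.4 and K in +x, so K = (59.4, 0). BW runs at 37.1° with |BW| = 15.1, so W = (12.04, 9.108). G is determined by |WG| = 38.7 and |GK| = 34.9 together: it lies at the intersection of circle(W, 38.7) and circle(K, 34.9). With |WK| = 48.22, the foot of the radical line on WK is 27.01 from W and the perpendicular offset is √(38.7² − 27.01²) = 27.71. Taking the left-of-WK solution: G = (43.80, 31.22).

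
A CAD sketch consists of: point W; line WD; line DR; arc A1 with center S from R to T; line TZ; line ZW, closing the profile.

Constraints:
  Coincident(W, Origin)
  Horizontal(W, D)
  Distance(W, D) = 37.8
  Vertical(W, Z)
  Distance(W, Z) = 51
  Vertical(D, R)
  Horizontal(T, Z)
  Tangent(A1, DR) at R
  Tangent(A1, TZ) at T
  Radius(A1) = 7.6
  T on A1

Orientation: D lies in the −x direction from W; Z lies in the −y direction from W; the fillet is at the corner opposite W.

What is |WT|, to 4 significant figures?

59.27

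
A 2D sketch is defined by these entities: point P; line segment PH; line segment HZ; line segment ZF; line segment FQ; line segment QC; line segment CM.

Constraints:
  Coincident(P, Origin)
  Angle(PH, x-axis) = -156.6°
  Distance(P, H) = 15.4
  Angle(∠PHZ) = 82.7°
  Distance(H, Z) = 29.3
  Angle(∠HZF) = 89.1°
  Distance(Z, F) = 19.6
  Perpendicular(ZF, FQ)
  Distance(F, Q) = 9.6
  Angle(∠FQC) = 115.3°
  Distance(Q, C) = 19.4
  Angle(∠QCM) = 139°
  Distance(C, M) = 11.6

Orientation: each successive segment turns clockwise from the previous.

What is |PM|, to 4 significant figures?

27.71

P is at the origin; PH runs at -156.6° with length 15.4, so H = (-14.13, -6.116). ∠PHZ = 82.7° gives HZ at 106.1° from the x-axis; with |HZ| = 29.3, Z = (-22.26, 22.03). ∠HZF = 89.1° gives ZF at 15.20° from the x-axis; with |ZF| = 19.6, F = (-3.344, 27.17). ZF is perpendicular to FQ, so FQ runs at -74.80°; with |FQ| = 9.6, Q = (-0.8274, 17.91). ∠FQC = 115.3° gives QC at -139.5° from the x-axis; with |QC| = 19.4, C = (-15.58, 5.310). ∠QCM = 139.0° gives CM at 179.5° from the x-axis; with |CM| = 11.6, M = (-27.18, 5.411). Then |PM| = |M − P| = 27.71.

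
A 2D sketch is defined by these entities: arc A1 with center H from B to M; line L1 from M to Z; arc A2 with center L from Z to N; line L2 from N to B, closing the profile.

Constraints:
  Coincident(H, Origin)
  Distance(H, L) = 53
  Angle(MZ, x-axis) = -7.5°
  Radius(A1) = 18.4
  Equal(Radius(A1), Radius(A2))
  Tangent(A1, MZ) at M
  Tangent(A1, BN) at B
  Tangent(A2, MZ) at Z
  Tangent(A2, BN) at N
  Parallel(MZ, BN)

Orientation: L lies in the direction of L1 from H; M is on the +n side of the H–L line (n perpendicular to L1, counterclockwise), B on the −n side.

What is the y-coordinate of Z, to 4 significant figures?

11.32

The slot axis is L1's direction at -7.5°, so u = (cos -7.5°, sin -7.5°) = (0.9914, -0.1305) and n = (−sin -7.5°, cos -7.5°) = (0.1305, 0.9914). H is at the origin and L lies 53.0 along u from H, so L = 53.0·u = (52.55, -6.918). Tangency of A1 to both parallel lines with radius 18.4 puts M and B at H ± 18.4·n: M = (2.402, 18.24), B = (-2.402, -18.24). Equal radii place Z and N the same way about L: Z = L + 18.4·n = (54.95, 11.32), N = L − 18.4·n = (50.14, -25.16). So Z.y = 11.32.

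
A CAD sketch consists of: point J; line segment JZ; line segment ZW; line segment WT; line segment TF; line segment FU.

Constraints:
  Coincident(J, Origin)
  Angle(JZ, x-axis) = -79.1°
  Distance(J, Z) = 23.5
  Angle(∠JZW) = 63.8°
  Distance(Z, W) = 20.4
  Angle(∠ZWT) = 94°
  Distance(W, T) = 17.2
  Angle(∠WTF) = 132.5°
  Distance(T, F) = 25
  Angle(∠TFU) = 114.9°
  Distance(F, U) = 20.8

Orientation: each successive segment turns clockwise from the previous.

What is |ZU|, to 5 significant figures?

32.497

J is at the origin; JZ runs at -79.1° with length 23.5, so Z = (4.4437, -23.076). ∠JZW = 63.8° gives ZW at 164.70° from the x-axis; with |ZW| = 20.4, W = (-15.233, -17.693). ∠ZWT = 94.0° gives WT at 78.700° from the x-axis; with |WT| = 17.2, T = (-11.863, -0.82645). ∠WTF = 132.5° gives TF at 31.200° from the x-axis; with |TF| = 25.0, F = (9.5212, 12.124). ∠TFU = 114.9° gives FU at -33.900° from the x-axis; with |FU| = 20.8, U = (26.785, 0.52313). Then |ZU| = |U − Z| = 32.497.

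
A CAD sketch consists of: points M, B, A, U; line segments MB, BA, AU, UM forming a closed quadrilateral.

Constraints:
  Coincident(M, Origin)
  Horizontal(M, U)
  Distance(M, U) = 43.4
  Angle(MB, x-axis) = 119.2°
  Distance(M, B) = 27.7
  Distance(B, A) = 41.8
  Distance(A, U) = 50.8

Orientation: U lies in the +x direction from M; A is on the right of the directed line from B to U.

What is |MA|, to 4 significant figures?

17.28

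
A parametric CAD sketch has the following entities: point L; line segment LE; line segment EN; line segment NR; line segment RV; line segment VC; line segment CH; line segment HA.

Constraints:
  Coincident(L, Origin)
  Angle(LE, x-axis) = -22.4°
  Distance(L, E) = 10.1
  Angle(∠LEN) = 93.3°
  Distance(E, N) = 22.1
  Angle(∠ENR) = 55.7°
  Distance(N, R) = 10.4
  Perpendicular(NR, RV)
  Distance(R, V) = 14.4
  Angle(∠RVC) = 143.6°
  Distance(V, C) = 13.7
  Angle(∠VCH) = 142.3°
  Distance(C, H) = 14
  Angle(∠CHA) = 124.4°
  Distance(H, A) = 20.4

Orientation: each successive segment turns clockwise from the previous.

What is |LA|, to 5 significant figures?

48.106

L is at the origin; LE runs at -22.4° with length 10.1, so E = (9.3379, -3.8488). ∠LEN = 93.3° gives EN at -109.10° from the x-axis; with |EN| = 22.1, N = (2.1064, -24.732). ∠ENR = 55.7° gives NR at 126.60° from the x-axis; with |NR| = 10.4, R = (-4.0943, -16.383). NR ⟂ RV, so RV runs at 36.600°; with |RV| = 14.4, V = (7.4662, -7.7972). ∠RVC = 143.6° gives VC at 0.20000° from the x-axis; with |VC| = 13.7, C = (21.166, -7.7494). ∠VCH = 142.3° gives CH at -37.500° from the x-axis; with |CH| = 14.0, H = (32.273, -16.272). ∠CHA = 124.4° gives HA at -93.100° from the x-axis; with |HA| = 20.4, A = (31.170, -36.642). Then |LA| = |A − L| = 48.106.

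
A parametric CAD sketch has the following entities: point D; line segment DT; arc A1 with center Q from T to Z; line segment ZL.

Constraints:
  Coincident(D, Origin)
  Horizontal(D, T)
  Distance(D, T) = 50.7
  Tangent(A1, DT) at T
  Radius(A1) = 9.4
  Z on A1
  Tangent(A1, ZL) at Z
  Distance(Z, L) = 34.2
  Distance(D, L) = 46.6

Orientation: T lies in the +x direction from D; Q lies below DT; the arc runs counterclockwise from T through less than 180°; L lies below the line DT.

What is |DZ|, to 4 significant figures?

42.46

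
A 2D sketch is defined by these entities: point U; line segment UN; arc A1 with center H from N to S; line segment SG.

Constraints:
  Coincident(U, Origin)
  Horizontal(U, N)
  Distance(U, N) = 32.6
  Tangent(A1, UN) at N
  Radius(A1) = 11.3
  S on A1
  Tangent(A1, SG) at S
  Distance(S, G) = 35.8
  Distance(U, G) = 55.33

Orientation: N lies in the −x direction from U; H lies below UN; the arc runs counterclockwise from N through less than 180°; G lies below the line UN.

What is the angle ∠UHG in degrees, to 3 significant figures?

100°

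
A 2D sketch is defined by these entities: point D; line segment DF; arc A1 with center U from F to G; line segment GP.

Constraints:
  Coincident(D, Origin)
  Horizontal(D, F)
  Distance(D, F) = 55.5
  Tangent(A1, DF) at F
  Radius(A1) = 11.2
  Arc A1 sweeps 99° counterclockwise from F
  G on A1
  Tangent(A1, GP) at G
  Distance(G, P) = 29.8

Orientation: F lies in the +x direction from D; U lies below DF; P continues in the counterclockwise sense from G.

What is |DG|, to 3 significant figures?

46.3

Since A1 is tangent to DF there, UF ⟂ DF, so U = F + (0, -11.2) = (55.5, -11.2). On A1, F sits at bearing 90° from U; a 99° counterclockwise sweep puts G at bearing 189°, so G = U + 11.2·(cos 189°, sin 189°) = (44.4, -13.0). Then |DG| = |G − D| = 46.3.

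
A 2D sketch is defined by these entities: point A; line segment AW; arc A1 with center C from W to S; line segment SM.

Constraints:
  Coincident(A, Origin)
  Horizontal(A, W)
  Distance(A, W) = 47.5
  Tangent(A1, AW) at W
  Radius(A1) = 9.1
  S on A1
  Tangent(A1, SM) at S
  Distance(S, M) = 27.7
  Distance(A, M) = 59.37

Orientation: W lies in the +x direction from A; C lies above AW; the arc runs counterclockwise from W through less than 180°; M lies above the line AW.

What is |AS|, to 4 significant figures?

57.31

A is at the origin; A and W share the same y with |AW| = 47.5 and W on the +x side, so W = (47.50, 0.000). Since A1 is tangent to AW there, CW ⟂ AW, so C = W + (0, 9.1) = (47.50, 9.100). Since CS ⟂ SM (tangency), |CM| = √(9.1² + 27.7²) = 29.16 regardless of where S sits on A1. So M lies on both circle(A, 59.37) and circle(C, 29.16); the above-AW intersection is M = (45.46, 38.19). S is the foot of the tangent from M: S = (55.93, 12.54).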